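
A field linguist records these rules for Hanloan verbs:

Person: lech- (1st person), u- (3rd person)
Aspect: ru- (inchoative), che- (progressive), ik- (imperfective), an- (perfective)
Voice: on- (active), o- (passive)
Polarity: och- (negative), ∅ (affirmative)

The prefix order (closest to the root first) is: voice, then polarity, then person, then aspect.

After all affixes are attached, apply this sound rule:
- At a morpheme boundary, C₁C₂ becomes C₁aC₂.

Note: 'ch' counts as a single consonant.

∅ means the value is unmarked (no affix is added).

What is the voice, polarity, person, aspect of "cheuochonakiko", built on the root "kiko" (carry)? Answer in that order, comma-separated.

Segment: che-u-och-on-kiko.
voice: on- → active.
polarity: och- → negative.
person: u- → 3rd person.
aspect: che- → progressive.

active, negative, 3rd person, progressive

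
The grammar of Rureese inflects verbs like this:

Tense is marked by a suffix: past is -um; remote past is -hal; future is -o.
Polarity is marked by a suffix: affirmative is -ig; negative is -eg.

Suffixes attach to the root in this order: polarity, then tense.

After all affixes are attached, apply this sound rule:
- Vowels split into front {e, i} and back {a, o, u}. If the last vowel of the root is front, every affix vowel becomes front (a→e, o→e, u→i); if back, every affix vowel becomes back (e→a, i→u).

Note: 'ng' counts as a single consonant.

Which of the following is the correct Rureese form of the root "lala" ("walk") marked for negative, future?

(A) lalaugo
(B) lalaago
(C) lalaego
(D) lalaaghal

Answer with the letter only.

B

Attach polarity negative -eg → lalaeg.
Attach tense future -o → lalaego.
Apply vowel harmony: lalaego → lalaago.
So the correct form is lalaago, option (B).
(D) lalaaghal is wrong: it uses remote past instead of future for tense.
(C) lalaego is wrong: it fails to apply the sound rule(s).
(A) lalaugo is wrong: it uses affirmative instead of negative for polarity.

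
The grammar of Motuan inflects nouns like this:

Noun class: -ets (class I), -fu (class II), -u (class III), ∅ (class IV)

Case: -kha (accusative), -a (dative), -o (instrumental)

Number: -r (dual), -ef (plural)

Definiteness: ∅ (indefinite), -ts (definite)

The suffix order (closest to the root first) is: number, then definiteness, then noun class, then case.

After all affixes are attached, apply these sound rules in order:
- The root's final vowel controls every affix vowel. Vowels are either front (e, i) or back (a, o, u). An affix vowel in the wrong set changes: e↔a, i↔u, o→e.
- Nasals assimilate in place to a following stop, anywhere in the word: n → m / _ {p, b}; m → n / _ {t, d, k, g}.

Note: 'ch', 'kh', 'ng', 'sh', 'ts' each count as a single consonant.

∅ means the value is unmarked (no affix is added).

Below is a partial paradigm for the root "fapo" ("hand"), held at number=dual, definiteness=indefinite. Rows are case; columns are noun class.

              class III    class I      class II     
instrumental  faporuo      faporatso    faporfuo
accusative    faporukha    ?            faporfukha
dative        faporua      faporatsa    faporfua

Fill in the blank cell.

faporatskha

Attach number dual -r → fapor.
definiteness = indefinite: zero marking, form stays fapor.
Attach noun class class I -ets → faporets.
Attach case accusative -kha → faporetskha.
Apply vowel harmony: faporetskha → faporatskha.
Nasal assimilation: no change.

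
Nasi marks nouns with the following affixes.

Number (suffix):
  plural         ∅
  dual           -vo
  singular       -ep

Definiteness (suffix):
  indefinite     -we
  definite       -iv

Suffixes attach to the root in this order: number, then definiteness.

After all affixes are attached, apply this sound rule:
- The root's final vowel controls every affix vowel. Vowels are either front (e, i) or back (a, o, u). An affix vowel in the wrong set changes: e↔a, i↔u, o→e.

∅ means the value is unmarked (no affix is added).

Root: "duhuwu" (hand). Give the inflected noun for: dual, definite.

Attach number dual -vo → duhuwuvo.
Attach definiteness definite -iv → duhuwuvoiv.
Apply vowel harmony: duhuwuvoiv → duhuwuvouv.

duhuwuvouv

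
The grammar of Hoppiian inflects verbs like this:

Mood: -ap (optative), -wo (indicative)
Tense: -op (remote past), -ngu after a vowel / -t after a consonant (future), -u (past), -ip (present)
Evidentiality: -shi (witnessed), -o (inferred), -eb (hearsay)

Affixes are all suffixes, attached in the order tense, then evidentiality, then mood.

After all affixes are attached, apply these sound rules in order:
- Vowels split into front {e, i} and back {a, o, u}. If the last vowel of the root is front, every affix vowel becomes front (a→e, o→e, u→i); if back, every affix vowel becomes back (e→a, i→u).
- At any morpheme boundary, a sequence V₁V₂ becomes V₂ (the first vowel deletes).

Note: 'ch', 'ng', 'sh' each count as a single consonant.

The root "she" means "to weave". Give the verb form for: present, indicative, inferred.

shipewe

Attach tense present -ip → sheip.
Attach evidentiality inferred -o → sheipo.
Attach mood indicative -wo → sheipowo.
Apply vowel harmony: sheipowo → sheipewe.
Apply vowel deletion: sheipewe → shipewe.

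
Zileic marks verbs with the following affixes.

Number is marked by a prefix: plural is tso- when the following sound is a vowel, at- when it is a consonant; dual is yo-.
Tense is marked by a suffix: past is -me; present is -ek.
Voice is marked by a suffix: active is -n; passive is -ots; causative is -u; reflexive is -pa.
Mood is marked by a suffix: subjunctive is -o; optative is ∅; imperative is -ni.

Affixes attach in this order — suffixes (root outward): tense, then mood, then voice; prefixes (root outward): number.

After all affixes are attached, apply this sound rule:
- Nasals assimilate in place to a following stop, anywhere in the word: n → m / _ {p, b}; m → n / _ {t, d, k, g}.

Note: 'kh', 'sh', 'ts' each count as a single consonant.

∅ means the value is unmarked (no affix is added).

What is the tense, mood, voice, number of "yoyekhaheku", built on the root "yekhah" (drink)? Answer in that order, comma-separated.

present, optative, causative, dual

Segment: yo-yekhah-ek-u.
tense: -ek → present.
mood: ∅ → optative.
voice: -u → causative.
number: yo- → dual.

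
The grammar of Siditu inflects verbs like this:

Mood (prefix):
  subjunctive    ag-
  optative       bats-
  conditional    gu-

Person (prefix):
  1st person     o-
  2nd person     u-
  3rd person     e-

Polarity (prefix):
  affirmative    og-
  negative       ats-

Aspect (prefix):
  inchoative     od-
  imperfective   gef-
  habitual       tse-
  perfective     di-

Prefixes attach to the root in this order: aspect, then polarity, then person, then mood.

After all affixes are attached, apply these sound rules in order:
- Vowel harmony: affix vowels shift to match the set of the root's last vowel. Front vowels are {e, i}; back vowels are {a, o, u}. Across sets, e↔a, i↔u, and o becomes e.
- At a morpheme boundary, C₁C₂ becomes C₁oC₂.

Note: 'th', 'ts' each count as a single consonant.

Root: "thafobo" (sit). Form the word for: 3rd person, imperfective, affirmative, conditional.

guaogogafothafobo

Attach aspect imperfective gef- → gefthafobo.
Attach polarity affirmative og- → oggefthafobo.
Attach person 3rd person e- → eoggefthafobo.
Attach mood conditional gu- → gueoggefthafobo.
Apply vowel harmony: gueoggefthafobo → guaoggafthafobo.
Apply epenthesis: guaoggafthafobo → guaogogafothafobo.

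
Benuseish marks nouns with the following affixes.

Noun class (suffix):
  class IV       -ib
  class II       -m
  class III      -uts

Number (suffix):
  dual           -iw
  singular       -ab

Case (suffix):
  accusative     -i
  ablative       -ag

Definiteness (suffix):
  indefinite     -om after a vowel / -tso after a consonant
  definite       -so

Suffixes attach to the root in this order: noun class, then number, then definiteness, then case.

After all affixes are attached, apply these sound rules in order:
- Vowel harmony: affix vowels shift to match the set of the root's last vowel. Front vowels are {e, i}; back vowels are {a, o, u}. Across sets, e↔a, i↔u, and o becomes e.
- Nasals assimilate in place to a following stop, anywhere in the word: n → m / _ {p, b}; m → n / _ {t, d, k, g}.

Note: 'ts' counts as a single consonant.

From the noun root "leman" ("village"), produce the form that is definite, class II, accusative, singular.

Attach noun class class II -m → lemanm.
Attach number singular -ab → lemanmab.
Attach definiteness definite -so → lemanmabso.
Attach case accusative -i → lemanmabsoi.
Apply vowel harmony: lemanmabsoi → lemanmabsou.
Nasal assimilation: no change.

lemanmabsou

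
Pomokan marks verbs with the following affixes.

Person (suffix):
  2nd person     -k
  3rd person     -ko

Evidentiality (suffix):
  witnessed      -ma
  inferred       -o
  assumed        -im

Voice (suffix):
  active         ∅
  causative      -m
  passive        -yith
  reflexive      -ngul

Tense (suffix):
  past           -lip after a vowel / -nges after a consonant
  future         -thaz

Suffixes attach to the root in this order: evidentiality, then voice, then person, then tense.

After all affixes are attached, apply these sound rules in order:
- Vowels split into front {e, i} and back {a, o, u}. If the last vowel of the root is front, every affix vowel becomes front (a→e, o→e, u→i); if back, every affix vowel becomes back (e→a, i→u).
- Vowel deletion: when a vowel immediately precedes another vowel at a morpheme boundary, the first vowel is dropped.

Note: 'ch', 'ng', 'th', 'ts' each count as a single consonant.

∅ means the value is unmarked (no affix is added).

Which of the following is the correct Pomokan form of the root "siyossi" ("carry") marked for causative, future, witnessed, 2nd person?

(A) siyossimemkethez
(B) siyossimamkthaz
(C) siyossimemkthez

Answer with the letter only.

C

Attach evidentiality witnessed -ma → siyossima.
Attach voice causative -m → siyossimam.
Attach person 2nd person -k → siyossimamk.
Attach tense future -thaz → siyossimamkthaz.
Apply vowel harmony: siyossimamkthaz → siyossimemkthez.
Vowel deletion: no change.
So the correct form is siyossimemkthez, option (C).
(A) siyossimemkethez is wrong: it uses 3rd person instead of 2nd person for person.
(B) siyossimamkthaz is wrong: it fails to apply the sound rule(s).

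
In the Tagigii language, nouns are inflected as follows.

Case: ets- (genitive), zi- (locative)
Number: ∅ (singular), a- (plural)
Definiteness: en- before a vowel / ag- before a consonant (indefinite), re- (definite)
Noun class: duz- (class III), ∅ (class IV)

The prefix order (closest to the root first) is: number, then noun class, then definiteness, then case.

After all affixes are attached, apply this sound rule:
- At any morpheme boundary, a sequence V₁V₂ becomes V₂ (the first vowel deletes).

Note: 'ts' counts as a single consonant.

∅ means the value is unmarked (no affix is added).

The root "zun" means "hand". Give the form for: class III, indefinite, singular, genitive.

etsagduzzun

number = singular: zero marking, form stays zun.
Attach noun class class III duz- → duzzun.
Attach definiteness indefinite ag- (before consonant 'd') → agduzzun.
Attach case genitive ets- → etsagduzzun.
Vowel deletion: no change.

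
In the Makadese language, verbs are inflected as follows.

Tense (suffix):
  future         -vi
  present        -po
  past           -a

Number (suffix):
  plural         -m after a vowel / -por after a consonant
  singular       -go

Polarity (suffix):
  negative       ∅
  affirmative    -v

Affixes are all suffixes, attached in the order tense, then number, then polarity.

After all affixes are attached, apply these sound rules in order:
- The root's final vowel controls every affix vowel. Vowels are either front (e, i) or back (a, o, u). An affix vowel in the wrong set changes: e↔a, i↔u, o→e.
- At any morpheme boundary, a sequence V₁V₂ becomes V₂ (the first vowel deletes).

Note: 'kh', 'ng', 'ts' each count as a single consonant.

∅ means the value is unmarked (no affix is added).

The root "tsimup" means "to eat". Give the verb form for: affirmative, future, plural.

Attach tense future -vi → tsimupvi.
Attach number plural -m (after vowel 'i') → tsimupvim.
Attach polarity affirmative -v → tsimupvimv.
Apply vowel harmony: tsimupvimv → tsimupvumv.
Vowel deletion: no change.

tsimupvumv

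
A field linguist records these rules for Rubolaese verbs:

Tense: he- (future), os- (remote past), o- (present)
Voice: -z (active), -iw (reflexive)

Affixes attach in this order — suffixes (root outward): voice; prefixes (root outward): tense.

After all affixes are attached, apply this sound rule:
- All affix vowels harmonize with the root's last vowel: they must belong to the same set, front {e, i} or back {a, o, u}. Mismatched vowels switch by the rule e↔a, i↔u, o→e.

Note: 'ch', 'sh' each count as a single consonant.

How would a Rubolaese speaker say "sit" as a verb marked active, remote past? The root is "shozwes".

esshozwesz

Attach voice active -z → shozwesz.
Attach tense remote past os- → osshozwesz.
Apply vowel harmony: osshozwesz → esshozwesz.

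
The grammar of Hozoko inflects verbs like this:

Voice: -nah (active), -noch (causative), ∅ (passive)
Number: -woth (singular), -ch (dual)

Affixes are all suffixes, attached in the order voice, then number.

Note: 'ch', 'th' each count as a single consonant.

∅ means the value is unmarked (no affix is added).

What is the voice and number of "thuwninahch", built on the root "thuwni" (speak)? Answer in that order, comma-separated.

active, dual

Segment: thuwni-nah-ch.
voice: -nah → active.
number: -ch → dual.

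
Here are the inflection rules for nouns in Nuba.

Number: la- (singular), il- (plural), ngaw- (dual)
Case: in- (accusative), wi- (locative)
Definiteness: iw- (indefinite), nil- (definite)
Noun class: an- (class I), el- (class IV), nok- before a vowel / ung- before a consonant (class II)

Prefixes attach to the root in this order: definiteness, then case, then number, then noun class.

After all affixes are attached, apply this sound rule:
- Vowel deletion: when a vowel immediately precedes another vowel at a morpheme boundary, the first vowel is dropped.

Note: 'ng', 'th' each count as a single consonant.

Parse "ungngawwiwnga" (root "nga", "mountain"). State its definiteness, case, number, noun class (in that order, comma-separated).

Segment: ung-ngaw-wi-iw-nga.
definiteness: iw- → indefinite.
case: wi- → locative.
number: ngaw- → dual.
noun class: nok/ung- → class II.

indefinite, locative, dual, class II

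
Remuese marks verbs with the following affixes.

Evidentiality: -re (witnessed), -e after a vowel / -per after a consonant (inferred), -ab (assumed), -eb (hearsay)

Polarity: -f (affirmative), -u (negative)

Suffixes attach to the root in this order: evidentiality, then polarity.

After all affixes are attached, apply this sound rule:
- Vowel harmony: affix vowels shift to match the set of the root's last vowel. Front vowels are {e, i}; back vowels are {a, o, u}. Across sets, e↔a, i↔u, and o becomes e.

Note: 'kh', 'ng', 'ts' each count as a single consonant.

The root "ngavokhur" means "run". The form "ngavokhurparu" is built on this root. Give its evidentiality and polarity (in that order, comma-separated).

inferred, negative

Segment: ngavokhur-per-u.
evidentiality: -e/per → inferred.
polarity: -u → negative.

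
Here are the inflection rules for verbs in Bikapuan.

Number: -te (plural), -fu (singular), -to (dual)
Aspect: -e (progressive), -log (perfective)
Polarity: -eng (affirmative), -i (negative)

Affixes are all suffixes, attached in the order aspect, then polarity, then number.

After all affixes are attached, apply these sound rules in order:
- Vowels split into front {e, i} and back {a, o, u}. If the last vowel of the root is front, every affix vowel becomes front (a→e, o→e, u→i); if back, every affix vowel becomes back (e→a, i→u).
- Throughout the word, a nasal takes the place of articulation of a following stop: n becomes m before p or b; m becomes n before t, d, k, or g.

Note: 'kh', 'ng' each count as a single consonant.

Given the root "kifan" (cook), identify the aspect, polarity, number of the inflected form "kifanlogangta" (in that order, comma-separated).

Segment: kifan-log-eng-te.
aspect: -log → perfective.
polarity: -eng → affirmative.
number: -te → plural.

perfective, affirmative, plural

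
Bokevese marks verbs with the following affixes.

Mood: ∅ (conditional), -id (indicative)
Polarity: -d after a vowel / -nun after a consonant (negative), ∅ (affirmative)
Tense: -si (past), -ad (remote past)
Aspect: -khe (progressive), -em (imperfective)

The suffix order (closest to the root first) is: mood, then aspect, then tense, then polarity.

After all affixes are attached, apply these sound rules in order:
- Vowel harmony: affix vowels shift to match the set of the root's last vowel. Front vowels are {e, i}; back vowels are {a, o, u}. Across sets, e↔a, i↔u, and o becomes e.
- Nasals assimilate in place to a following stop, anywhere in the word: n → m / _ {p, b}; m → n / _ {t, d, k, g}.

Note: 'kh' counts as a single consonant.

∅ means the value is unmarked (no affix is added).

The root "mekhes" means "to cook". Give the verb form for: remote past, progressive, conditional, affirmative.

mekheskheed

mood = conditional: zero marking, form stays mekhes.
Attach aspect progressive -khe → mekheskhe.
Attach tense remote past -ad → mekheskhead.
polarity = affirmative: zero marking, form stays mekheskhead.
Apply vowel harmony: mekheskhead → mekheskheed.
Nasal assimilation: no change.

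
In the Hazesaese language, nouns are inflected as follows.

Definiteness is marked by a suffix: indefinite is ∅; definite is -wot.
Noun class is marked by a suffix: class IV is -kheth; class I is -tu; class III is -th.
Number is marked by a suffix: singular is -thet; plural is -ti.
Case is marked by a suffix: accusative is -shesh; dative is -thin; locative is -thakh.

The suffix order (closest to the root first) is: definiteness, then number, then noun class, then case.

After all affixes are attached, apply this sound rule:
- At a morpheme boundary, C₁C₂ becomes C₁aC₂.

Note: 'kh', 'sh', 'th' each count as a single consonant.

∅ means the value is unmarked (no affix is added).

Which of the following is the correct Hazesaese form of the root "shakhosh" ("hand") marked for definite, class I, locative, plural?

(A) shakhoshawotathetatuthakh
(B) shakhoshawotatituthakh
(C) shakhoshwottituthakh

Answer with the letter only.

Attach definiteness definite -wot → shakhoshwot.
Attach number plural -ti → shakhoshwotti.
Attach noun class class I -tu → shakhoshwottitu.
Attach case locative -thakh → shakhoshwottituthakh.
Apply epenthesis: shakhoshwottituthakh → shakhoshawotatituthakh.
So the correct form is shakhoshawotatituthakh, option (B).
(C) shakhoshwottituthakh is wrong: it fails to apply the sound rule(s).
(A) shakhoshawotathetatuthakh is wrong: it uses singular instead of plural for number.

B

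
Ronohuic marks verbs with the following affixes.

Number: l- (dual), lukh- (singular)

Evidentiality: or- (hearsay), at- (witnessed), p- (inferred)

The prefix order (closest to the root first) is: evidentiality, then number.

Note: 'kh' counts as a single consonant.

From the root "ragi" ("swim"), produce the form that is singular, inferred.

Attach evidentiality inferred p- → pragi.
Attach number singular lukh- → lukhpragi.

lukhpragi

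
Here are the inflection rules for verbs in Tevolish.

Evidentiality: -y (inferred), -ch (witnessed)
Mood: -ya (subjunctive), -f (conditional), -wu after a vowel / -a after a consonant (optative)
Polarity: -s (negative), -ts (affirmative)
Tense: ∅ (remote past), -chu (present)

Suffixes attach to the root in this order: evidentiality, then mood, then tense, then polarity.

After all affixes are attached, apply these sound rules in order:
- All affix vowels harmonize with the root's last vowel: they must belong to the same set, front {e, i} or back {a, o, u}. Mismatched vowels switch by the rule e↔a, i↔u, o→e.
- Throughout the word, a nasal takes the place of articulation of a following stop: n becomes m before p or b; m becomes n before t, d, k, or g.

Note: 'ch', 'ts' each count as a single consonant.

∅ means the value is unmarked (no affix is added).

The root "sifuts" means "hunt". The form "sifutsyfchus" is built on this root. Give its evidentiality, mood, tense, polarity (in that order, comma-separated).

Segment: sifuts-y-f-chu-s.
evidentiality: -y → inferred.
mood: -f → conditional.
tense: -chu → present.
polarity: -s → negative.

inferred, conditional, present, negative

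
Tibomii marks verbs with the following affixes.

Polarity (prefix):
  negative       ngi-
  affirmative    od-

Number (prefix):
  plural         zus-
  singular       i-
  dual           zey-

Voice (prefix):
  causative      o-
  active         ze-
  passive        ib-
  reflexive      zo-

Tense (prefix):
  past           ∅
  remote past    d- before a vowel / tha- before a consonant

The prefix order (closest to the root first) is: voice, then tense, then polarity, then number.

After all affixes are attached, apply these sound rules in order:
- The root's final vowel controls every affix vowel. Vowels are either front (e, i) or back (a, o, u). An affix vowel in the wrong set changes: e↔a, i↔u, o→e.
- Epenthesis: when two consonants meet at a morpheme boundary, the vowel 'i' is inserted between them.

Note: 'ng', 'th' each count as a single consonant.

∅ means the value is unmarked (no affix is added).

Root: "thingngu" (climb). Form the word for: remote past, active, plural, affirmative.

zusodithazathingngu

Attach voice active ze- → zethingngu.
Attach tense remote past tha- (before consonant 'z') → thazethingngu.
Attach polarity affirmative od- → odthazethingngu.
Attach number plural zus- → zusodthazethingngu.
Apply vowel harmony: zusodthazethingngu → zusodthazathingngu.
Apply epenthesis: zusodthazathingngu → zusodithazathingngu.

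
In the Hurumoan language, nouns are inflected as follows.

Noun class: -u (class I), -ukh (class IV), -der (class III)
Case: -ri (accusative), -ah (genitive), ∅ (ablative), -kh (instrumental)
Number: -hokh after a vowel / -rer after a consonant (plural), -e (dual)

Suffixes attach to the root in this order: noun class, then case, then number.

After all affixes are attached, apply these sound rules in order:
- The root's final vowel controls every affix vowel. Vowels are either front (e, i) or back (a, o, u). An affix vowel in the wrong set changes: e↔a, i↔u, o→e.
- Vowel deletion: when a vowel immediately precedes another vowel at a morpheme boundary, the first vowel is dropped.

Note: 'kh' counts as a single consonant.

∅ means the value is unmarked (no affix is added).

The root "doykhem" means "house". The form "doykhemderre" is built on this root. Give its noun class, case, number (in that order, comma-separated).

Segment: doykhem-der-ri-e.
noun class: -der → class III.
case: -ri → accusative.
number: -e → dual.

class III, accusative, dual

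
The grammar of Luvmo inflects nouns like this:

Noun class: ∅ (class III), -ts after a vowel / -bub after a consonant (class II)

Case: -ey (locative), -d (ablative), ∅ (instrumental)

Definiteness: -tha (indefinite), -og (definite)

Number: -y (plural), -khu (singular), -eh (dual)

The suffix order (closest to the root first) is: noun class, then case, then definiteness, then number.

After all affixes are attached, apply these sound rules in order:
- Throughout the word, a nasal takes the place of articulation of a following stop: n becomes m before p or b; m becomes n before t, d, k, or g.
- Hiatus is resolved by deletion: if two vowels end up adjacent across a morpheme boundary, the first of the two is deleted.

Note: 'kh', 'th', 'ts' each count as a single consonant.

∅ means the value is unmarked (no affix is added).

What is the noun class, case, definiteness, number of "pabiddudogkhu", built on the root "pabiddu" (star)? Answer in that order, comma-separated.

Segment: pabiddu-d-og-khu.
noun class: ∅ → class III.
case: -d → ablative.
definiteness: -og → definite.
number: -khu → singular.

class III, ablative, definite, singular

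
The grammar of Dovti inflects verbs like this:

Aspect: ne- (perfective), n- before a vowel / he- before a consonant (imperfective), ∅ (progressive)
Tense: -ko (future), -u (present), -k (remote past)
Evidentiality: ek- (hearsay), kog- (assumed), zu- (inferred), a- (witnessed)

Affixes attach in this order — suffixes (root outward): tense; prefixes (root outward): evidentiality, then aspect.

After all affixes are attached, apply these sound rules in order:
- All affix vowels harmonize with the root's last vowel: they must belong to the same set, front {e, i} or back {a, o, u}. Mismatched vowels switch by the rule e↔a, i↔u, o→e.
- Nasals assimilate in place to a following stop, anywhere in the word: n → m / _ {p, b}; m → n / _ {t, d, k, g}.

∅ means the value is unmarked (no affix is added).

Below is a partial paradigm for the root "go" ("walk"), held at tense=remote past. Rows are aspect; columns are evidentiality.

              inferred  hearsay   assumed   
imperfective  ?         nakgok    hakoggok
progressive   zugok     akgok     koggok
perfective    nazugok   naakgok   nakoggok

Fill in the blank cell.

Attach evidentiality inferred zu- → zugo.
Attach tense remote past -k → zugok.
Attach aspect imperfective he- (before consonant 'z') → hezugok.
Apply vowel harmony: hezugok → hazugok.
Nasal assimilation: no change.

hazugok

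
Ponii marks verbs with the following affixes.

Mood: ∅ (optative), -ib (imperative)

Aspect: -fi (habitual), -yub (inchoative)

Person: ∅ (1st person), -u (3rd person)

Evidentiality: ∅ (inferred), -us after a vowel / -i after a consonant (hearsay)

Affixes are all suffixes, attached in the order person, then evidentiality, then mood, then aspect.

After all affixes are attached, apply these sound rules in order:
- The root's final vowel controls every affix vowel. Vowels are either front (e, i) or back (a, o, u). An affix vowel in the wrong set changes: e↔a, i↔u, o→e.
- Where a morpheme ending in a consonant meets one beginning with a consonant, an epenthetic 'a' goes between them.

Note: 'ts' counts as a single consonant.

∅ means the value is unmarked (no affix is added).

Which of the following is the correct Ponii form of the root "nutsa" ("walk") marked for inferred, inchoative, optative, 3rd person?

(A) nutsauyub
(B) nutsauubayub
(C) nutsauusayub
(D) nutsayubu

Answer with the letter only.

A

Attach person 3rd person -u → nutsau.
evidentiality = inferred: zero marking, form stays nutsau.
mood = optative: zero marking, form stays nutsau.
Attach aspect inchoative -yub → nutsauyub.
Vowel harmony: no change.
Epenthesis: no change.
So the correct form is nutsauyub, option (A).
(B) nutsauubayub is wrong: it uses imperative instead of optative for mood.
(C) nutsauusayub is wrong: it uses hearsay instead of inferred for evidentiality.
(D) nutsayubu is wrong: it has the affixes in the wrong order.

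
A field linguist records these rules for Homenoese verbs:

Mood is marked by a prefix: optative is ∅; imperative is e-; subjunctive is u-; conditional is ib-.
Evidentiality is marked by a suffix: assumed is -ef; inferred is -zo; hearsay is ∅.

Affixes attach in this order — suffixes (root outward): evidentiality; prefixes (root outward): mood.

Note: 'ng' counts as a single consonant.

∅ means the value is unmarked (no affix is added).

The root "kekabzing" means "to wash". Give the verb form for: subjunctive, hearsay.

evidentiality = hearsay: zero marking, form stays kekabzing.
Attach mood subjunctive u- → ukekabzing.

ukekabzing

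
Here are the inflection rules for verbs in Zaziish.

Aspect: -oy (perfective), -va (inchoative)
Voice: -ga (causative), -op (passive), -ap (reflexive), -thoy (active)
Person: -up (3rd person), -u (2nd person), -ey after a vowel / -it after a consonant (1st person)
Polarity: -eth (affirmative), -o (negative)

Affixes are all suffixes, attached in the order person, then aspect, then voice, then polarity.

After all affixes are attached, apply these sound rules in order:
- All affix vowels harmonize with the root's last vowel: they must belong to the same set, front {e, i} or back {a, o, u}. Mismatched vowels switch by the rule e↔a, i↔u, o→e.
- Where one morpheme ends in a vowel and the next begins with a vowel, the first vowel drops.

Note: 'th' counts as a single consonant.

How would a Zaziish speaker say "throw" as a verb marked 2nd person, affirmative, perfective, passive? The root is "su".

soyopath

Attach person 2nd person -u → suu.
Attach aspect perfective -oy → suuoy.
Attach voice passive -op → suuoyop.
Attach polarity affirmative -eth → suuoyopeth.
Apply vowel harmony: suuoyopeth → suuoyopath.
Apply vowel deletion: suuoyopath → soyopath.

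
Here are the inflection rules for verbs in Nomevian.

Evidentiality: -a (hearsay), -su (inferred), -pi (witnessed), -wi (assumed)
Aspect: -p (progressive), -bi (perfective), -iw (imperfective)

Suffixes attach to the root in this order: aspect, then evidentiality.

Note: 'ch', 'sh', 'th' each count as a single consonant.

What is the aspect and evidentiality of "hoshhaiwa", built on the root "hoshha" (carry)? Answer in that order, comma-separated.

imperfective, hearsay

Segment: hoshha-iw-a.
aspect: -iw → imperfective.
evidentiality: -a → hearsay.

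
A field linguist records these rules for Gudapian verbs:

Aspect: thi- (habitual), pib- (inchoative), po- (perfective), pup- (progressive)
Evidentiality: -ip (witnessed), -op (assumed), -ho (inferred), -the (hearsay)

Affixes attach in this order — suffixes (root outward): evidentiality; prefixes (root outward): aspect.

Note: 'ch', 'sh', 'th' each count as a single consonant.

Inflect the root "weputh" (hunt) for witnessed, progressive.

Attach evidentiality witnessed -ip → weputhip.
Attach aspect progressive pup- → pupweputhip.

pupweputhip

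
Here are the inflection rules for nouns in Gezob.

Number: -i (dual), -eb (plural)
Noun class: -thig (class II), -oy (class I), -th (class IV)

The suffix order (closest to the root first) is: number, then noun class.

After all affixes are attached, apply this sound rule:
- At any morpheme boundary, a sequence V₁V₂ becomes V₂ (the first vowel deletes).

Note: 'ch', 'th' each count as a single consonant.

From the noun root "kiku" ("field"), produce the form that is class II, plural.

kikebthig

Attach number plural -eb → kikueb.
Attach noun class class II -thig → kikuebthig.
Apply vowel deletion: kikuebthig → kikebthig.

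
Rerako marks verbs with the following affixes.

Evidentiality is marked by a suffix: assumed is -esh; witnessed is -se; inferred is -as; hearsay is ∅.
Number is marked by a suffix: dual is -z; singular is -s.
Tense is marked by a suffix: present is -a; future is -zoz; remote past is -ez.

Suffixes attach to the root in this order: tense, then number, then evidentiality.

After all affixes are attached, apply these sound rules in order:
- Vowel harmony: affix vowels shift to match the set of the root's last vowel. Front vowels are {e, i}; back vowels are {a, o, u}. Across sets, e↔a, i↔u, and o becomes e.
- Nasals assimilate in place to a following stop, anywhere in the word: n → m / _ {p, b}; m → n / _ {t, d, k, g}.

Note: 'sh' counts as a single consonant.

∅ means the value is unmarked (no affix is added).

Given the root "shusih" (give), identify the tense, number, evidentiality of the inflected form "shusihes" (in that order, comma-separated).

present, singular, hearsay

Segment: shusih-a-s.
tense: -a → present.
number: -s → singular.
evidentiality: ∅ → hearsay.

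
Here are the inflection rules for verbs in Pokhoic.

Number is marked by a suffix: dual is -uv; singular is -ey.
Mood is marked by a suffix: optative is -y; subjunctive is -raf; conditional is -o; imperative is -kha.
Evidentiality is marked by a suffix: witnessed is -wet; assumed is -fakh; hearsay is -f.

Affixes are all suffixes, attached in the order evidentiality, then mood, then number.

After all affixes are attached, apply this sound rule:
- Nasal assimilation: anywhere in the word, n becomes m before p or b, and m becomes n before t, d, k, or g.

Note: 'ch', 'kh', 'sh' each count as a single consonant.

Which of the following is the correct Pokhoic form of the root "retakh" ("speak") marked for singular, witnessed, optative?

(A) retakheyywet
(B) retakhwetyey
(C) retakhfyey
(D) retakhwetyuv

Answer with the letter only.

B

Attach evidentiality witnessed -wet → retakhwet.
Attach mood optative -y → retakhwety.
Attach number singular -ey → retakhwetyey.
Nasal assimilation: no change.
So the correct form is retakhwetyey, option (B).
(C) retakhfyey is wrong: it uses hearsay instead of witnessed for evidentiality.
(A) retakheyywet is wrong: it has the affixes in the wrong order.
(D) retakhwetyuv is wrong: it uses dual instead of singular for number.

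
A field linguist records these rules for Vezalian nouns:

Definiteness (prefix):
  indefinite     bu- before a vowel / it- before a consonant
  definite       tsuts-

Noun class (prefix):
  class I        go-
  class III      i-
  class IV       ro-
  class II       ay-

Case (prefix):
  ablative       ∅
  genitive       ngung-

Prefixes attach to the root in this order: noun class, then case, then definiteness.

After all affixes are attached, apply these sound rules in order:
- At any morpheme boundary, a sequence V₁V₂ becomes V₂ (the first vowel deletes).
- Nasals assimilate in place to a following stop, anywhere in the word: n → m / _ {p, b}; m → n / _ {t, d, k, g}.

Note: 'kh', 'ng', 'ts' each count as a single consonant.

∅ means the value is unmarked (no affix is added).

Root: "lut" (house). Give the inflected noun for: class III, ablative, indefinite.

Attach noun class class III i- → ilut.
case = ablative: zero marking, form stays ilut.
Attach definiteness indefinite bu- (before vowel 'i') → builut.
Apply vowel deletion: builut → bilut.
Nasal assimilation: no change.

bilut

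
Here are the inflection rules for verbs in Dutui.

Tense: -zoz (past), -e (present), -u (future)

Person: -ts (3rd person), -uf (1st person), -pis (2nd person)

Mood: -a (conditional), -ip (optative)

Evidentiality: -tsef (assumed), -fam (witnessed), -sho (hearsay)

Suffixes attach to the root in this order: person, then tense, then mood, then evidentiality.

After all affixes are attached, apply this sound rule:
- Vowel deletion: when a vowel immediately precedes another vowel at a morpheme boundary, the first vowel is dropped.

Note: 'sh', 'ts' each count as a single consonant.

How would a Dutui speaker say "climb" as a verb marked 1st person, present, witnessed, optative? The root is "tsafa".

tsafufipfam

Attach person 1st person -uf → tsafauf.
Attach tense present -e → tsafaufe.
Attach mood optative -ip → tsafaufeip.
Attach evidentiality witnessed -fam → tsafaufeipfam.
Apply vowel deletion: tsafaufeipfam → tsafufipfam.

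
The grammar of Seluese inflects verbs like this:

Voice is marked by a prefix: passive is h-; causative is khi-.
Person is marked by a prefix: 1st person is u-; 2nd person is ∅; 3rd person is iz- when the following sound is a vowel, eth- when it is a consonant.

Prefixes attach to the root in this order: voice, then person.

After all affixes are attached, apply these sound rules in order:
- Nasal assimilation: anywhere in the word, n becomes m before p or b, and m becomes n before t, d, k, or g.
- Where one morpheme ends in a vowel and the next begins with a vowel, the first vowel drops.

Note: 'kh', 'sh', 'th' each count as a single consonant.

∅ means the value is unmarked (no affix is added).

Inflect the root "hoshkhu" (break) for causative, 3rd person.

Attach voice causative khi- → khihoshkhu.
Attach person 3rd person eth- (before consonant 'kh') → ethkhihoshkhu.
Nasal assimilation: no change.
Vowel deletion: no change.

ethkhihoshkhu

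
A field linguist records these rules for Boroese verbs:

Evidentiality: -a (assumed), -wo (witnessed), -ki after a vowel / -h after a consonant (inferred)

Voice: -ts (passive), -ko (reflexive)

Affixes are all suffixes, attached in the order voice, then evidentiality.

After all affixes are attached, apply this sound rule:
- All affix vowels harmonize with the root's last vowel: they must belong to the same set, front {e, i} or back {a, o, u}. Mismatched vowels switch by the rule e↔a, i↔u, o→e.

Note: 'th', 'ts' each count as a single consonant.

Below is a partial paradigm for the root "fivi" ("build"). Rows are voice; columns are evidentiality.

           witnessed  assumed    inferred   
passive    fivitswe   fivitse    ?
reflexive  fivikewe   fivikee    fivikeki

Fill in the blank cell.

fivitsh

Attach voice passive -ts → fivits.
Attach evidentiality inferred -h (after consonant 'ts') → fivitsh.
Vowel harmony: no change.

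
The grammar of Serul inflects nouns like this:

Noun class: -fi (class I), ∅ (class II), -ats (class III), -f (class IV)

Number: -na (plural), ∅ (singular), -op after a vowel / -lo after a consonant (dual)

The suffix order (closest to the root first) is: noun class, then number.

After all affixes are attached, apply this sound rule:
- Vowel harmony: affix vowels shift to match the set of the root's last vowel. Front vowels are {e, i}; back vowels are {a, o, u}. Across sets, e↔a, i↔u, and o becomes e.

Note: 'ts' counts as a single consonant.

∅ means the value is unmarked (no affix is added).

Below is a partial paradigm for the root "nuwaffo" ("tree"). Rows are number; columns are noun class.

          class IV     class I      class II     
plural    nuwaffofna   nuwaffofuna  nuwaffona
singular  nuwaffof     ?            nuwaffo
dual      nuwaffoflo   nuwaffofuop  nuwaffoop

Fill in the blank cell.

Attach noun class class I -fi → nuwaffofi.
number = singular: zero marking, form stays nuwaffofi.
Apply vowel harmony: nuwaffofi → nuwaffofu.

nuwaffofu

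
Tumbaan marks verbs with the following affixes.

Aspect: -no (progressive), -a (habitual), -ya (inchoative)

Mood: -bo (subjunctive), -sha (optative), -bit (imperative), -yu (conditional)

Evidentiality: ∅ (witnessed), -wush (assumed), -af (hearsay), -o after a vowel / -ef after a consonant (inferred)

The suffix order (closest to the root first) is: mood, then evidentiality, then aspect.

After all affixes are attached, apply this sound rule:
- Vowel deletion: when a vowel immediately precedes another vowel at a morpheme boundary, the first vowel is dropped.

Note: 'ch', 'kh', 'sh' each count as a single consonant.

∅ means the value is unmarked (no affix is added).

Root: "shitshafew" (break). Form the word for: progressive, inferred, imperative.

shitshafewbitefno

Attach mood imperative -bit → shitshafewbit.
Attach evidentiality inferred -ef (after consonant 't') → shitshafewbitef.
Attach aspect progressive -no → shitshafewbitefno.
Vowel deletion: no change.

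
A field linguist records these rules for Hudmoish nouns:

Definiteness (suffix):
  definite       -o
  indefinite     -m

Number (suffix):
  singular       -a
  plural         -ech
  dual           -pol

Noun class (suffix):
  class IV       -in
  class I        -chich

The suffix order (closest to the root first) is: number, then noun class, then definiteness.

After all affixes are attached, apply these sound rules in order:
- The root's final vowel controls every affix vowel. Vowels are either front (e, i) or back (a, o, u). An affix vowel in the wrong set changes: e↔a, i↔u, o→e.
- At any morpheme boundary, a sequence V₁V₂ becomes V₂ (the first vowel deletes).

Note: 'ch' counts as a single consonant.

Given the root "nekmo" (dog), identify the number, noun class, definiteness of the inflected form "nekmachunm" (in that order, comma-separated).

plural, class IV, indefinite

Segment: nekmo-ech-in-m.
number: -ech → plural.
noun class: -in → class IV.
definiteness: -m → indefinite.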